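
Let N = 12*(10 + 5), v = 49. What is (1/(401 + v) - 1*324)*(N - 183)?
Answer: 145799/150 ≈ 971.99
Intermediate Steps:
N = 180 (N = 12*15 = 180)
(1/(401 + v) - 1*324)*(N - 183) = (1/(401 + 49) - 1*324)*(180 - 183) = (1/450 - 324)*(-3) = -145799/450*(-3) = 145799/150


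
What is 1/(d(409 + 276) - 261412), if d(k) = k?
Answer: -1/260727 ≈ -3.8354e-6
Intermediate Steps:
1/(d(409 + 276) - 261412) = 1/((409 + 276) - 261412) = 1/(685 - 261412) = 1/(-260727) = -1/260727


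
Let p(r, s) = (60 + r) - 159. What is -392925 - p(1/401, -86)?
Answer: -157523227/401 ≈ -3.9283e+5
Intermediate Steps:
p(r, s) = -99 + r
-392925 - p(1/401, -86) = -392925 - (-99 + 1/401) = -392925 - 1*(-39698/401) = -392925 + 39698/401 = -157523227/401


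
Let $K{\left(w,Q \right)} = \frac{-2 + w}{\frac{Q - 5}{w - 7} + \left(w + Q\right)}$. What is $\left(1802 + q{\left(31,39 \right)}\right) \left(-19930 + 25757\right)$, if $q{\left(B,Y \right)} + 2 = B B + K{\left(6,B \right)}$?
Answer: $\frac{176995125}{11} \approx 1.609 \cdot 10^{7}$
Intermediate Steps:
$K{\left(w,Q \right)} = \frac{-2 + w}{Q + w + \frac{-5 + Q}{-7 + w}}$ ($K{\left(w,Q \right)} = \frac{-2 + w}{\frac{-5 + Q}{-7 + w} + \left(Q + w\right)} = \frac{-2 + w}{Q + w + \frac{-5 + Q}{-7 + w}}$)
$q{\left(B,Y \right)} = - \frac{18}{11} + B^{2}$ ($q{\left(B,Y \right)} = -2 + \left(B B + \frac{-14 - 6^{2} + 9 \cdot 6}{5 - 6^{2} + 6 B + 7 \cdot 6 - B 6}\right) = -2 + \left(B^{2} + \frac{-14 - 36 + 54}{5 - 36 + 6 B + 42 - 6 B}\right) = -2 + \left(B^{2} + \frac{1}{11} \cdot 4\right) = -2 + \left(B^{2} + \frac{4}{11}\right) = -2 + \left(\frac{4}{11} + B^{2}\right) = - \frac{18}{11} + B^{2}$)
$\left(1802 + q{\left(31,39 \right)}\right) \left(-19930 + 25757\right) = \left(1802 - \left(\frac{18}{11} - 31^{2}\right)\right) \left(-19930 + 25757\right) = \left(1802 + \left(- \frac{18}{11} + 961\right)\right) 5827 = \left(1802 + \frac{10553}{11}\right) 5827 = \frac{30375}{11} \cdot 5827 = \frac{176995125}{11}$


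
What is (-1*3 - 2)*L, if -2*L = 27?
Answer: 135/2 ≈ 67.500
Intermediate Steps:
L = -27/2 (L = -½*27 = -27/2 ≈ -13.500)
(-1*3 - 2)*L = (-1*3 - 2)*(-27/2) = (-3 - 2)*(-27/2) = -5*(-27/2) = 135/2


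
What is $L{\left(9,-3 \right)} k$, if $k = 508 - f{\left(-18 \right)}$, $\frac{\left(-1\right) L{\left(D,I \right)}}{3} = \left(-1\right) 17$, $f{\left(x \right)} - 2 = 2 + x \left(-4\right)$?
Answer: $22032$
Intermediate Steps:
$f{\left(x \right)} = 4 - 4 x$ ($f{\left(x \right)} = 2 + \left(2 + x \left(-4\right)\right) = 2 - \left(-2 + 4 x\right) = 4 - 4 x$)
$L{\left(D,I \right)} = 51$ ($L{\left(D,I \right)} = - 3 \left(\left(-1\right) 17\right) = \left(-3\right) \left(-17\right) = 51$)
$k = 432$ ($k = 508 - \left(4 - -72\right) = 508 - \left(4 + 72\right) = 508 - 76 = 432$)
$L{\left(9,-3 \right)} k = 51 \cdot 432 = 22032$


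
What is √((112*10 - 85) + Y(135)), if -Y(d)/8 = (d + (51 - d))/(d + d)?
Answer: √232535/15 ≈ 32.148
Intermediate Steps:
Y(d) = -204/d (Y(d) = -8*(d + (51 - d))/(d + d) = -408/(2*d) = -408*1/(2*d) = -204/d)
√((112*10 - 85) + Y(135)) = √((112*10 - 85) - 204/135) = √((1120 - 85) - 204*1/135) = √(1035 - 68/45) = √(46507/45) = √232535/15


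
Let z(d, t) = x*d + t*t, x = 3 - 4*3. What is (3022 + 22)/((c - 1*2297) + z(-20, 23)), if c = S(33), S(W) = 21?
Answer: -3044/1567 ≈ -1.9426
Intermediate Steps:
c = 21
x = -9 (x = 3 - 12 = -9)
z(d, t) = t² - 9*d (z(d, t) = -9*d + t*t = -9*d + t² = t² - 9*d)
(3022 + 22)/((c - 1*2297) + z(-20, 23)) = (3022 + 22)/((21 - 1*2297) + (23² - 9*(-20))) = 3044/((21 - 2297) + (529 + 180)) = 3044/(-2276 + 709) = 3044/(-1567) = 3044*(-1/1567) = -3044/1567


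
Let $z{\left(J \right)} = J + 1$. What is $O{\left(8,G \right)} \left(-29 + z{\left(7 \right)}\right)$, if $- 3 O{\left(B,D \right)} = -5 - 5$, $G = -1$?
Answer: $-70$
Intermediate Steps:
$z{\left(J \right)} = 1 + J$
$O{\left(B,D \right)} = \frac{10}{3}$ ($O{\left(B,D \right)} = - \frac{-5 - 5}{3} = \left(- \frac{1}{3}\right) \left(-10\right) = \frac{10}{3}$)
$O{\left(8,G \right)} \left(-29 + z{\left(7 \right)}\right) = \frac{10 \left(-29 + \left(1 + 7\right)\right)}{3} = \frac{10 \left(-29 + 8\right)}{3} = \frac{10}{3} \left(-21\right) = -70$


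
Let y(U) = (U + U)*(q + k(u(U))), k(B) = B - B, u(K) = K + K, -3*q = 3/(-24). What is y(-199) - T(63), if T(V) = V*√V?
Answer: -199/12 - 189*√7 ≈ -516.63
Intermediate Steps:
q = 1/24 (q = -1/(-24) = -(-1)/24 = -⅓*(-⅛) = 1/24 ≈ 0.041667)
u(K) = 2*K
k(B) = 0
T(V) = V^(3/2)
y(U) = U/12 (y(U) = (U + U)*(1/24 + 0) = (2*U)*(1/24) = U/12)
y(-199) - T(63) = (1/12)*(-199) - 63^(3/2) = -199/12 - 189*√7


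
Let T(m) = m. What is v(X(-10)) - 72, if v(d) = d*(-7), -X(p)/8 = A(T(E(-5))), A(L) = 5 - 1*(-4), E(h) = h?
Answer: 432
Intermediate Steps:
A(L) = 9 (A(L) = 5 + 4 = 9)
X(p) = -72 (X(p) = -8*9 = -72)
v(d) = -7*d
v(X(-10)) - 72 = -7*(-72) - 72 = 504 - 72 = 432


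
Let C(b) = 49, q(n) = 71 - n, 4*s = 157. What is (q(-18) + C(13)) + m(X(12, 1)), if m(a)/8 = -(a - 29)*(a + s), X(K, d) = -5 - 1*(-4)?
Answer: 9318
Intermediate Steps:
s = 157/4 (s = (¼)*157 = 157/4 ≈ 39.250)
X(K, d) = -1 (X(K, d) = -5 + 4 = -1)
m(a) = -8*(-29 + a)*(157/4 + a) (m(a) = 8*(-(a - 29)*(a + 157/4)) = 8*(-(-29 + a)*(157/4 + a)) = -8*(-29 + a)*(157/4 + a))
(q(-18) + C(13)) + m(X(12, 1)) = ((71 - 1*(-18)) + 49) + (9106 - 82*(-1) - 8*(-1)²) = ((71 + 18) + 49) + (9106 + 82 - 8*1) = (89 + 49) + (9106 + 82 - 8) = 138 + 9180 = 9318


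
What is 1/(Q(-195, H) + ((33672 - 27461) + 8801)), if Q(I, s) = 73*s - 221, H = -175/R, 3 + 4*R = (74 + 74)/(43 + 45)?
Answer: 29/1553139 ≈ 1.8672e-5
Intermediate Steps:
R = -29/88 (R = -¾ + ((74 + 74)/(43 + 45))/4 = -¾ + (148/88)/4 = -¾ + (148*(1/88))/4 = -¾ + (¼)*(37/22) = -¾ + 37/88 = -29/88 ≈ -0.32955)
H = 15400/29 (H = -175/(-29/88) = -175*(-88/29) = 15400/29 ≈ 531.03)
Q(I, s) = -221 + 73*s
1/(Q(-195, H) + ((33672 - 27461) + 8801)) = 1/((-221 + 73*(15400/29)) + ((33672 - 27461) + 8801)) = 1/((-221 + 1124200/29) + (6211 + 8801)) = 1/(1117791/29 + 15012) = 1/(1553139/29) = 29/1553139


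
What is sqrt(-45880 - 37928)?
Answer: 12*I*sqrt(582) ≈ 289.5*I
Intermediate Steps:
sqrt(-45880 - 37928) = sqrt(-83808) = 12*I*sqrt(582)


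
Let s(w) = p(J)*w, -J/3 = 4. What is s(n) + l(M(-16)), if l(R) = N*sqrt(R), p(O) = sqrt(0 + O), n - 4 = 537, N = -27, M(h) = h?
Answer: I*(-108 + 1082*sqrt(3)) ≈ 1766.1*I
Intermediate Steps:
n = 541 (n = 4 + 537 = 541)
J = -12 (J = -3*4 = -12)
p(O) = sqrt(O)
l(R) = -27*sqrt(R)
s(w) = 2*I*w*sqrt(3) (s(w) = sqrt(-12)*w = (2*I*sqrt(3))*w = 2*I*w*sqrt(3))
s(n) + l(M(-16)) = 2*I*541*sqrt(3) - 108*I = 1082*I*sqrt(3) - 108*I = -108*I + 1082*I*sqrt(3)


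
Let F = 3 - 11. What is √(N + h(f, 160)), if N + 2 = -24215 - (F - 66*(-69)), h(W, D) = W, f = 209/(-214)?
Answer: I*√1317275074/214 ≈ 169.6*I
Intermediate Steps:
f = -209/214 (f = 209*(-1/214) = -209/214 ≈ -0.97663)
F = -8
N = -28763 (N = -2 + (-24215 - (-8 - 66*(-69))) = -2 + (-24215 - (-8 + 4554)) = -2 + (-24215 - 1*4546) = -2 + (-24215 - 4546) = -2 - 28761 = -28763)
√(N + h(f, 160)) = √(-28763 - 209/214) = √(-6155491/214) = I*√1317275074/214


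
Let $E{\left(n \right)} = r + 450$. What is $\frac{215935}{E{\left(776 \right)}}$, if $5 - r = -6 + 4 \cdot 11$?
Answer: $\frac{215935}{417} \approx 517.83$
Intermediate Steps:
$r = -33$ ($r = 5 - \left(-6 + 4 \cdot 11\right) = 5 - \left(-6 + 44\right) = 5 - 38 = -33$)
$E{\left(n \right)} = 417$ ($E{\left(n \right)} = -33 + 450 = 417$)
$\frac{215935}{E{\left(776 \right)}} = \frac{215935}{417}$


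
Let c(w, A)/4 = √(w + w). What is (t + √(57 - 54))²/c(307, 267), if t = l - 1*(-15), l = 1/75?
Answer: 563*√1842/46050 + 1284751*√614/13815000 ≈ 2.8291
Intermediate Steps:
l = 1/75 ≈ 0.013333
t = 1126/75 (t = 1/75 - 1*(-15) = 1/75 + 15 = 1126/75 ≈ 15.013)
c(w, A) = 4*√2*√w (c(w, A) = 4*√(w + w) = 4*√(2*w) = 4*(√2*√w) = 4*√2*√w)
(t + √(57 - 54))²/c(307, 267) = (1126/75 + √(57 - 54))²/((4*√2*√307)) = (1126/75 + √3)²/((4*√614)) = (1126/75 + √3)²*(√614/2456) = √614*(1126/75 + √3)²/2456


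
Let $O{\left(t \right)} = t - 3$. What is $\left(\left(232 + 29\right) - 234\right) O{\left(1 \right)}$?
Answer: $-54$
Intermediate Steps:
$O{\left(t \right)} = -3 + t$ ($O{\left(t \right)} = t - 3 = -3 + t$)
$\left(\left(232 + 29\right) - 234\right) O{\left(1 \right)} = \left(\left(232 + 29\right) - 234\right) \left(-3 + 1\right) = \left(261 - 234\right) \left(-2\right) = 27 \left(-2\right) = -54$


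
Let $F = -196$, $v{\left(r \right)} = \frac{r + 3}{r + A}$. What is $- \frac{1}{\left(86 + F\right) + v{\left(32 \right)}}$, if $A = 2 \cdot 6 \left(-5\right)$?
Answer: $\frac{4}{445} \approx 0.0089888$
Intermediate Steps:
$A = -60$ ($A = 12 \left(-5\right) = -60$)
$v{\left(r \right)} = \frac{3 + r}{-60 + r}$ ($v{\left(r \right)} = \frac{r + 3}{r - 60} = \frac{3 + r}{-60 + r}$)
$- \frac{1}{\left(86 + F\right) + v{\left(32 \right)}} = - \frac{1}{\left(86 - 196\right) + \frac{3 + 32}{-60 + 32}} = - \frac{1}{-110 + \frac{1}{-28} \cdot 35} = - \frac{1}{-110 - \frac{5}{4}} = - \frac{1}{- \frac{445}{4}} = \left(-1\right) \left(- \frac{4}{445}\right) = \frac{4}{445}$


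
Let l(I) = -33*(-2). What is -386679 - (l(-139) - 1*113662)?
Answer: -273083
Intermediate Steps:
l(I) = 66
-386679 - (l(-139) - 1*113662) = -386679 - (66 - 1*113662) = -386679 - (66 - 113662) = -386679 - 1*(-113596) = -386679 + 113596 = -273083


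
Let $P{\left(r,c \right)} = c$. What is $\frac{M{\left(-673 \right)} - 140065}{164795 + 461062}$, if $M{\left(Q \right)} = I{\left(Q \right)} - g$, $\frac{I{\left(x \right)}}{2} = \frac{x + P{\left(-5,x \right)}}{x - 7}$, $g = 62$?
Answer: $- \frac{23820917}{106395690} \approx -0.22389$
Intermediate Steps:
$I{\left(x \right)} = \frac{4 x}{-7 + x}$ ($I{\left(x \right)} = 2 \frac{x + x}{x - 7} = 2 \frac{2 x}{-7 + x} = \frac{4 x}{-7 + x}$)
$M{\left(Q \right)} = -62 + \frac{4 Q}{-7 + Q}$ ($M{\left(Q \right)} = \frac{4 Q}{-7 + Q} - 62 = -62 + \frac{4 Q}{-7 + Q}$)
$\frac{M{\left(-673 \right)} - 140065}{164795 + 461062} = \frac{\frac{2 \left(217 - -19517\right)}{-7 - 673} - 140065}{164795 + 461062} = \frac{\frac{2 \left(217 + 19517\right)}{-680} - 140065}{625857} = \left(2 \left(- \frac{1}{680}\right) 19734 - 140065\right) \frac{1}{625857} = \left(- \frac{9867}{170} - 140065\right) \frac{1}{625857} = \left(- \frac{23820917}{170}\right) \frac{1}{625857} = - \frac{23820917}{106395690}$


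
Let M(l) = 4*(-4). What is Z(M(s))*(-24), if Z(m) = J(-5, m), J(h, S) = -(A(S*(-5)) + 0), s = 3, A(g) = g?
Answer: 1920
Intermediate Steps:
J(h, S) = 5*S (J(h, S) = -(S*(-5) + 0) = -(-5*S + 0) = -(-5)*S = 5*S)
M(l) = -16
Z(m) = 5*m
Z(M(s))*(-24) = (5*(-16))*(-24) = -80*(-24) = 1920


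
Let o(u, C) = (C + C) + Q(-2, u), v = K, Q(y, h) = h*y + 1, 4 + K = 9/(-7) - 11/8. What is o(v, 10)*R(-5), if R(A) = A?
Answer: -4805/28 ≈ -171.61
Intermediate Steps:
K = -373/56 (K = -4 + (9/(-7) - 11/8) = -4 + (9*(-⅐) - 11*⅛) = -4 + (-9/7 - 11/8) = -4 - 149/56 = -373/56 ≈ -6.6607)
Q(y, h) = 1 + h*y
v = -373/56 ≈ -6.6607
o(u, C) = 1 - 2*u + 2*C (o(u, C) = (C + C) + (1 + u*(-2)) = 2*C + (1 - 2*u) = 1 - 2*u + 2*C)
o(v, 10)*R(-5) = (1 - 2*(-373/56) + 2*10)*(-5) = (1 + 373/28 + 20)*(-5) = (961/28)*(-5) = -4805/28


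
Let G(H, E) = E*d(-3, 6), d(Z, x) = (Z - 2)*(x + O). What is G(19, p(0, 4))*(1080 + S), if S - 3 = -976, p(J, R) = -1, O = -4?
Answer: 1070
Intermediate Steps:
S = -973 (S = 3 - 976 = -973)
d(Z, x) = (-4 + x)*(-2 + Z) (d(Z, x) = (Z - 2)*(x - 4) = (-2 + Z)*(-4 + x) = (-4 + x)*(-2 + Z))
G(H, E) = -10*E (G(H, E) = E*(8 - 4*(-3) - 2*6 - 3*6) = E*(8 + 12 - 12 - 18) = E*(-10) = -10*E)
G(19, p(0, 4))*(1080 + S) = (-10*(-1))*(1080 - 973) = 10*107 = 1070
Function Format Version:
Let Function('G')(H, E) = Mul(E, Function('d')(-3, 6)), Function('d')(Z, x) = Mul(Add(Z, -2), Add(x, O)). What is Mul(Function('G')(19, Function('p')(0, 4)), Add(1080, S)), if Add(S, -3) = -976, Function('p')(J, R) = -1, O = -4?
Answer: 1070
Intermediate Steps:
S = -973 (S = Add(3, -976) = -973)
Function('d')(Z, x) = Mul(Add(-4, x), Add(-2, Z)) (Function('d')(Z, x) = Mul(Add(Z, -2), Add(x, -4)) = Mul(Add(-2, Z), Add(-4, x)) = Mul(Add(-4, x), Add(-2, Z)))
Function('G')(H, E) = Mul(-10, E) (Function('G')(H, E) = Mul(E, Add(8, Mul(-4, -3), Mul(-2, 6), Mul(-3, 6))) = Mul(E, Add(8, 12, -12, -18)) = Mul(E, -10) = Mul(-10, E))
Mul(Function('G')(19, Function('p')(0, 4)), Add(1080, S)) = Mul(Mul(-10, -1), Add(1080, -973)) = Mul(10, 107) = 1070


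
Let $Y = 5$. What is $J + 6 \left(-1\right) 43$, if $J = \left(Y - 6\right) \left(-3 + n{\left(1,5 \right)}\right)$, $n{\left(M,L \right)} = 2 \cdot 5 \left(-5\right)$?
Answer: $-205$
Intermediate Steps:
$n{\left(M,L \right)} = -50$ ($n{\left(M,L \right)} = 10 \left(-5\right) = -50$)
$J = 53$ ($J = \left(5 - 6\right) \left(-3 - 50\right) = \left(-1\right) \left(-53\right) = 53$)
$J + 6 \left(-1\right) 43 = 53 + 6 \left(-1\right) 43 = 53 - 258 = -205$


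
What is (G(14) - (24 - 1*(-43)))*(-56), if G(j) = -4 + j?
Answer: 3192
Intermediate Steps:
(G(14) - (24 - 1*(-43)))*(-56) = ((-4 + 14) - (24 - 1*(-43)))*(-56) = (10 - (24 + 43))*(-56) = (10 - 1*67)*(-56) = (10 - 67)*(-56) = -57*(-56) = 3192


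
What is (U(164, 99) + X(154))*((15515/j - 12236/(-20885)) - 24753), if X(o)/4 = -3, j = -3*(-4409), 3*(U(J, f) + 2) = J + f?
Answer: -1511071756531948/828737685 ≈ -1.8233e+6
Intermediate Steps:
U(J, f) = -2 + J/3 + f/3 (U(J, f) = -2 + (J + f)/3 = -2 + (J/3 + f/3) = -2 + J/3 + f/3)
j = 13227
X(o) = -12 (X(o) = 4*(-3) = -12)
(U(164, 99) + X(154))*((15515/j - 12236/(-20885)) - 24753) = ((-2 + (1/3)*164 + (1/3)*99) - 12)*((15515/13227 - 12236/(-20885)) - 24753) = ((-2 + 164/3 + 33) - 12)*((15515*(1/13227) - 12236*(-1/20885)) - 24753) = (257/3 - 12)*((15515/13227 + 12236/20885) - 24753) = 221*(485876347/276245895 - 24753)/3 = (221/3)*(-6837428762588/276245895) = -1511071756531948/828737685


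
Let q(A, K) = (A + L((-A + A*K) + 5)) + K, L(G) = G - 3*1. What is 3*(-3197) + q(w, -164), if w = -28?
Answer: -5161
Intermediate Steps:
L(G) = -3 + G (L(G) = G - 3 = -3 + G)
q(A, K) = 2 + K + A*K (q(A, K) = (A + (-3 + ((-A + A*K) + 5))) + K = (A + (-3 + (5 - A + A*K))) + K = (A + (2 - A + A*K)) + K = (2 + A*K) + K = 2 + K + A*K)
3*(-3197) + q(w, -164) = 3*(-3197) + (2 - 164 - 28*(-164)) = -9591 + (2 - 164 + 4592) = -9591 + 4430 = -5161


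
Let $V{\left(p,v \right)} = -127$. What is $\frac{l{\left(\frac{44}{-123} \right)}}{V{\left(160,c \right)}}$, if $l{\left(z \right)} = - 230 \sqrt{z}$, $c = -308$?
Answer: $\frac{460 i \sqrt{1353}}{15621} \approx 1.0832 i$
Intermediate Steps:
$\frac{l{\left(\frac{44}{-123} \right)}}{V{\left(160,c \right)}} = \frac{\left(-230\right) \sqrt{\frac{44}{-123}}}{-127} = - 230 \sqrt{44 \left(- \frac{1}{123}\right)} \left(- \frac{1}{127}\right) = - 230 \sqrt{- \frac{44}{123}} \left(- \frac{1}{127}\right) = - 230 \frac{2 i \sqrt{1353}}{123} \left(- \frac{1}{127}\right) = - \frac{460 i \sqrt{1353}}{123} \left(- \frac{1}{127}\right) = \frac{460 i \sqrt{1353}}{15621}$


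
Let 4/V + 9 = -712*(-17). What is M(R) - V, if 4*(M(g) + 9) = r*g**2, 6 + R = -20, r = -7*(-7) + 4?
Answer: 108226056/12095 ≈ 8948.0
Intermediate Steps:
r = 53 (r = 49 + 4 = 53)
V = 4/12095 (V = 4/(-9 - 712*(-17)) = 4/(-9 + 12104) = 4/12095 ≈ 0.00033071)
R = -26 (R = -6 - 20 = -26)
M(g) = -9 + 53*g**2/4 (M(g) = -9 + (53*g**2)/4 = -9 + 53*g**2/4)
M(R) - V = (-9 + (53/4)*(-26)**2) - 1*4/12095 = (-9 + (53/4)*676) - 4/12095 = (-9 + 8957) - 4/12095 = 8948 - 4/12095 = 108226056/12095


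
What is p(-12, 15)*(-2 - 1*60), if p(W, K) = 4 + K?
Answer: -1178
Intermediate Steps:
p(-12, 15)*(-2 - 1*60) = (4 + 15)*(-2 - 1*60) = 19*(-2 - 60) = 19*(-62) = -1178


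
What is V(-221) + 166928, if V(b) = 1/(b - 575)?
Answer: 132874687/796 ≈ 1.6693e+5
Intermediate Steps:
V(b) = 1/(-575 + b)
V(-221) + 166928 = 1/(-575 - 221) + 166928 = 1/(-796) + 166928 = -1/796 + 166928 = 132874687/796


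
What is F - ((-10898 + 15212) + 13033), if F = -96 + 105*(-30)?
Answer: -20593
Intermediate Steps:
F = -3246 (F = -96 - 3150 = -3246)
F - ((-10898 + 15212) + 13033) = -3246 - ((-10898 + 15212) + 13033) = -3246 - (4314 + 13033) = -3246 - 1*17347 = -3246 - 17347 = -20593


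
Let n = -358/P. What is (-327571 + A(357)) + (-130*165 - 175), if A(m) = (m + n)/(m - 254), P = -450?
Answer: -8092536796/23175 ≈ -3.4919e+5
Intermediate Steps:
n = 179/225 (n = -358/(-450) = -358*(-1/450) = 179/225 ≈ 0.79556)
A(m) = (179/225 + m)/(-254 + m) (A(m) = (m + 179/225)/(m - 254) = (179/225 + m)/(-254 + m))
(-327571 + A(357)) + (-130*165 - 175) = (-327571 + (179/225 + 357)/(-254 + 357)) + (-130*165 - 175) = (-327571 + (80504/225)/103) + (-21450 - 175) = (-327571 + (1/103)*(80504/225)) - 21625 = (-327571 + 80504/23175) - 21625 = -7591377421/23175 - 21625 = -8092536796/23175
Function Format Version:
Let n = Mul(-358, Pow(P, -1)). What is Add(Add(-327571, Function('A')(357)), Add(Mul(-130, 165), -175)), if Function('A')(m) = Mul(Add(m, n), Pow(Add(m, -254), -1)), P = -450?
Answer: Rational(-8092536796, 23175) ≈ -3.4919e+5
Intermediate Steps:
n = Rational(179, 225) (n = Mul(-358, Pow(-450, -1)) = Mul(-358, Rational(-1, 450)) = Rational(179, 225) ≈ 0.79556)
Function('A')(m) = Mul(Pow(Add(-254, m), -1), Add(Rational(179, 225), m)) (Function('A')(m) = Mul(Add(m, Rational(179, 225)), Pow(Add(m, -254), -1)) = Mul(Add(Rational(179, 225), m), Pow(Add(-254, m), -1)) = Mul(Pow(Add(-254, m), -1), Add(Rational(179, 225), m)))
Add(Add(-327571, Function('A')(357)), Add(Mul(-130, 165), -175)) = Add(Add(-327571, Mul(Pow(Add(-254, 357), -1), Add(Rational(179, 225), 357))), Add(Mul(-130, 165), -175)) = Add(Add(-327571, Mul(Pow(103, -1), Rational(80504, 225))), Add(-21450, -175)) = Add(Add(-327571, Mul(Rational(1, 103), Rational(80504, 225))), -21625) = Add(Add(-327571, Rational(80504, 23175)), -21625) = Add(Rational(-7591377421, 23175), -21625) = Rational(-8092536796, 23175)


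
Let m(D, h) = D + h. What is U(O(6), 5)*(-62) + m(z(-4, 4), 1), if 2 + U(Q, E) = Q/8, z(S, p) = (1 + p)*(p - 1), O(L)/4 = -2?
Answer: 202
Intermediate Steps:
O(L) = -8 (O(L) = 4*(-2) = -8)
z(S, p) = (1 + p)*(-1 + p)
U(Q, E) = -2 + Q/8
U(O(6), 5)*(-62) + m(z(-4, 4), 1) = (-2 + (1/8)*(-8))*(-62) + ((-1 + 4**2) + 1) = (-2 - 1)*(-62) + ((-1 + 16) + 1) = -3*(-62) + (15 + 1) = 186 + 16 = 202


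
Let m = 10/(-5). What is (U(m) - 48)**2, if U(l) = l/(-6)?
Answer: 20449/9 ≈ 2272.1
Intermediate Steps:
m = -2 (m = 10*(-1/5) = -2)
U(l) = -l/6 (U(l) = l*(-1/6) = -l/6)
(U(m) - 48)**2 = (-1/6*(-2) - 48)**2 = (1/3 - 48)**2 = (-143/3)**2 = 20449/9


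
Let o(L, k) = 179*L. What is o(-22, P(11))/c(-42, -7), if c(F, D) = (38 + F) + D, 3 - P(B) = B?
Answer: 358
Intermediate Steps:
P(B) = 3 - B
c(F, D) = 38 + D + F
o(-22, P(11))/c(-42, -7) = (179*(-22))/(38 - 7 - 42) = -3938/(-11) = -3938*(-1/11) = 358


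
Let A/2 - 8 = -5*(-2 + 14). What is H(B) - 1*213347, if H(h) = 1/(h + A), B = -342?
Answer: -95152763/446 ≈ -2.1335e+5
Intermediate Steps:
A = -104 (A = 16 + 2*(-5*(-2 + 14)) = 16 + 2*(-5*12) = 16 + 2*(-60) = 16 - 120 = -104)
H(h) = 1/(-104 + h) (H(h) = 1/(h - 104) = 1/(-104 + h))
H(B) - 1*213347 = 1/(-104 - 342) - 1*213347 = 1/(-446) - 213347 = -1/446 - 213347 = -95152763/446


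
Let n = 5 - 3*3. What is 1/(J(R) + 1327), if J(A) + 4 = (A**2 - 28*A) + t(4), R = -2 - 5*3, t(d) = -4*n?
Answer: 1/2104 ≈ 0.00047529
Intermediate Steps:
n = -4 (n = 5 - 9 = -4)
t(d) = 16 (t(d) = -4*(-4) = 16)
R = -17 (R = -2 - 15 = -17)
J(A) = 12 + A**2 - 28*A (J(A) = -4 + ((A**2 - 28*A) + 16) = -4 + (16 + A**2 - 28*A) = 12 + A**2 - 28*A)
1/(J(R) + 1327) = 1/((12 + (-17)**2 - 28*(-17)) + 1327) = 1/((12 + 289 + 476) + 1327) = 1/(777 + 1327) = 1/2104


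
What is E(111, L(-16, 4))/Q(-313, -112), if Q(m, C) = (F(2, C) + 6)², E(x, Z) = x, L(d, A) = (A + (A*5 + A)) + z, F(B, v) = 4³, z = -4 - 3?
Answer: 111/4900 ≈ 0.022653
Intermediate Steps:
z = -7
F(B, v) = 64
L(d, A) = -7 + 7*A (L(d, A) = (A + (A*5 + A)) - 7 = (A + (5*A + A)) - 7 = (A + 6*A) - 7 = 7*A - 7 = -7 + 7*A)
Q(m, C) = 4900 (Q(m, C) = (64 + 6)² = 70² = 4900)
E(111, L(-16, 4))/Q(-313, -112) = 111/4900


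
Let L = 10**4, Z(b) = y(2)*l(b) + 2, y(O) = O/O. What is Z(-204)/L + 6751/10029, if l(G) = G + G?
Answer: 31719113/50145000 ≈ 0.63255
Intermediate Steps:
y(O) = 1
l(G) = 2*G
Z(b) = 2 + 2*b (Z(b) = 1*(2*b) + 2 = 2*b + 2 = 2 + 2*b)
L = 10000
Z(-204)/L + 6751/10029 = (2 + 2*(-204))/10000 + 6751/10029 = (2 - 408)*(1/10000) + 6751*(1/10029) = -406*1/10000 + 6751/10029 = -203/5000 + 6751/10029 = 31719113/50145000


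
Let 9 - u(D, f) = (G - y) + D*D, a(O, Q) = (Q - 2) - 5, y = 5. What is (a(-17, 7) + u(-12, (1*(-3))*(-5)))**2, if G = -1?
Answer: 16641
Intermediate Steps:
a(O, Q) = -7 + Q (a(O, Q) = (-2 + Q) - 5 = -7 + Q)
u(D, f) = 15 - D**2 (u(D, f) = 9 - ((-1 - 1*5) + D*D) = 9 - ((-1 - 5) + D**2) = 9 - (-6 + D**2) = 9 + (6 - D**2) = 15 - D**2)
(a(-17, 7) + u(-12, (1*(-3))*(-5)))**2 = ((-7 + 7) + (15 - 1*(-12)**2))**2 = (0 + (15 - 1*144))**2 = (0 + (15 - 144))**2 = (0 - 129)**2 = (-129)**2 = 16641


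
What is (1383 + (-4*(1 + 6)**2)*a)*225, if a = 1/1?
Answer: 267075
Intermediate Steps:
a = 1 (a = 1*1 = 1)
(1383 + (-4*(1 + 6)**2)*a)*225 = (1383 - 4*(1 + 6)**2*1)*225 = (1383 - 4*7**2*1)*225 = (1383 - 4*49*1)*225 = (1383 - 196*1)*225 = (1383 - 196)*225 = 1187*225 = 267075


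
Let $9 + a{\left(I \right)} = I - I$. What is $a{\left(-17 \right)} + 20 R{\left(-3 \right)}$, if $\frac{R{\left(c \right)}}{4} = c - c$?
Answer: $-9$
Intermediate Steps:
$a{\left(I \right)} = -9$ ($a{\left(I \right)} = -9 + \left(I - I\right) = -9 + 0 = -9$)
$R{\left(c \right)} = 0$ ($R{\left(c \right)} = 4 \left(c - c\right) = 4 \cdot 0 = 0$)
$a{\left(-17 \right)} + 20 R{\left(-3 \right)} = -9 + 20 \cdot 0 = -9 + 0 = -9$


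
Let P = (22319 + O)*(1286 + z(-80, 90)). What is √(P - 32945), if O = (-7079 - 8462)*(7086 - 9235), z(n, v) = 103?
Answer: √46420247047 ≈ 2.1545e+5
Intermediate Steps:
O = 33397609 (O = -15541*(-2149) = 33397609)
P = 46420279992 (P = (22319 + 33397609)*(1286 + 103) = 33419928*1389 = 46420279992)
√(P - 32945) = √(46420279992 - 32945) = √46420247047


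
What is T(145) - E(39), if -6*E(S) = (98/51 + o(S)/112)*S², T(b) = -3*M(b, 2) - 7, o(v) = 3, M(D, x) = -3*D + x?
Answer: 6800737/3808 ≈ 1785.9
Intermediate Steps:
M(D, x) = x - 3*D
T(b) = -13 + 9*b (T(b) = -3*(2 - 3*b) - 7 = (-6 + 9*b) - 7 = -13 + 9*b)
E(S) = -11129*S²/34272 (E(S) = -(98/51 + 3/112)*S²/6 = -11129*S²/34272)
T(145) - E(39) = (-13 + 9*145) - (-11129)*39²/34272 = (-13 + 1305) - (-11129)*1521/34272 = 1292 - 1*(-1880801/3808) = 1292 + 1880801/3808 = 6800737/3808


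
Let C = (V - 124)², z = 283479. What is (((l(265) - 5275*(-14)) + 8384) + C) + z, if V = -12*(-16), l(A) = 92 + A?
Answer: 370694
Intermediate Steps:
V = 192
C = 4624 (C = (192 - 124)² = 68² = 4624)
(((l(265) - 5275*(-14)) + 8384) + C) + z = ((((92 + 265) - 5275*(-14)) + 8384) + 4624) + 283479 = (((357 + 73850) + 8384) + 4624) + 283479 = ((74207 + 8384) + 4624) + 283479 = (82591 + 4624) + 283479 = 87215 + 283479 = 370694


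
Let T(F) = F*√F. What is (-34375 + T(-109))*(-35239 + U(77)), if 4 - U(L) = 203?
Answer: 1218181250 + 3862742*I*√109 ≈ 1.2182e+9 + 4.0328e+7*I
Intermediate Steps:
T(F) = F^(3/2)
U(L) = -199 (U(L) = 4 - 1*203 = 4 - 203 = -199)
(-34375 + T(-109))*(-35239 + U(77)) = (-34375 + (-109)^(3/2))*(-35239 - 199) = (-34375 - 109*I*√109)*(-35438) = 1218181250 + 3862742*I*√109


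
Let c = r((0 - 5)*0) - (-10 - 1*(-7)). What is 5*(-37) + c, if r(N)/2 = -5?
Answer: -192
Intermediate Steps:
r(N) = -10 (r(N) = 2*(-5) = -10)
c = -7 (c = -10 - (-10 - 1*(-7)) = -10 - (-10 + 7) = -10 - 1*(-3) = -10 + 3 = -7)
5*(-37) + c = 5*(-37) - 7 = -185 - 7 = -192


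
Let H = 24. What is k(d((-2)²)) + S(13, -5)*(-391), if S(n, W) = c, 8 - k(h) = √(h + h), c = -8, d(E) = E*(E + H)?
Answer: 3136 - 4*√14 ≈ 3121.0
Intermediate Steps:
d(E) = E*(24 + E) (d(E) = E*(E + 24) = E*(24 + E))
k(h) = 8 - √2*√h (k(h) = 8 - √(h + h) = 8 - √(2*h) = 8 - √2*√h)
S(n, W) = -8
k(d((-2)²)) + S(13, -5)*(-391) = (8 - √2*√((-2)²*(24 + (-2)²))) - 8*(-391) = (8 - √2*√(4*(24 + 4))) + 3128 = (8 - √2*√(4*28)) + 3128 = (8 - √2*√112) + 3128 = (8 - √2*4*√7) + 3128 = (8 - 4*√14) + 3128 = 3136 - 4*√14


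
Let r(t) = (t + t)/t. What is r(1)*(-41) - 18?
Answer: -100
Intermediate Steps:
r(t) = 2 (r(t) = (2*t)/t = 2)
r(1)*(-41) - 18 = 2*(-41) - 18 = -82 - 18 = -100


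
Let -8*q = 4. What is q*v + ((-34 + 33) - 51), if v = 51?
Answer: -155/2 ≈ -77.500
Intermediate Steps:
q = -½ (q = -⅛*4 = -½ ≈ -0.50000)
q*v + ((-34 + 33) - 51) = -½*51 + ((-34 + 33) - 51) = -51/2 + (-1 - 51) = -51/2 - 52 = -155/2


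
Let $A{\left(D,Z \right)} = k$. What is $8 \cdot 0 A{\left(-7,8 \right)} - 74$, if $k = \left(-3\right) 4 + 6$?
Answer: $-74$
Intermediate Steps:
$k = -6$ ($k = -12 + 6 = -6$)
$A{\left(D,Z \right)} = -6$
$8 \cdot 0 A{\left(-7,8 \right)} - 74 = 8 \cdot 0 \left(-6\right) - 74 = 0 \left(-6\right) - 74 = 0 - 74 = -74$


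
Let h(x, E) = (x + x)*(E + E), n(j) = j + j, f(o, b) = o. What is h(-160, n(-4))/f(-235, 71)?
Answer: -1024/47 ≈ -21.787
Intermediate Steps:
n(j) = 2*j
h(x, E) = 4*E*x (h(x, E) = (2*x)*(2*E) = 4*E*x)
h(-160, n(-4))/f(-235, 71) = (4*(2*(-4))*(-160))/(-235) = (4*(-8)*(-160))*(-1/235) = 5120*(-1/235) = -1024/47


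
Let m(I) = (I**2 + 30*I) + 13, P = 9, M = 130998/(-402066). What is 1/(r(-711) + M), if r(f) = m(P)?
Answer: 9573/3481453 ≈ 0.0027497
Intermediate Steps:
M = -3119/9573 (M = 130998*(-1/402066) = -3119/9573 ≈ -0.32581)
m(I) = 13 + I**2 + 30*I
r(f) = 364 (r(f) = 13 + 9**2 + 30*9 = 13 + 81 + 270 = 364)
1/(r(-711) + M) = 1/(364 - 3119/9573) = 1/(3481453/9573) = 9573/3481453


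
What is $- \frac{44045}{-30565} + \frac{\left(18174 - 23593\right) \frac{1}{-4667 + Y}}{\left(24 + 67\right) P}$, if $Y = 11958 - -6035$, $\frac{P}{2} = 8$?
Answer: $\frac{170884870357}{118608436128} \approx 1.4407$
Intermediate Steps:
$P = 16$ ($P = 2 \cdot 8 = 16$)
$Y = 17993$ ($Y = 11958 + 6035 = 17993$)
$- \frac{44045}{-30565} + \frac{\left(18174 - 23593\right) \frac{1}{-4667 + Y}}{\left(24 + 67\right) P} = - \frac{44045}{-30565} + \frac{\left(18174 - 23593\right) \frac{1}{-4667 + 17993}}{\left(24 + 67\right) 16} = \left(-44045\right) \left(- \frac{1}{30565}\right) + \frac{\left(-5419\right) \frac{1}{13326}}{91 \cdot 16} = \frac{8809}{6113} + \frac{\left(-5419\right) \frac{1}{13326}}{1456} = \frac{8809}{6113} - \frac{5419}{19402656} = \frac{170884870357}{118608436128}$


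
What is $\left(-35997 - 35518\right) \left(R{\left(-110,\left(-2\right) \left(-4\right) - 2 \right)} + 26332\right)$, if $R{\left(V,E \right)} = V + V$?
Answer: $-1867399680$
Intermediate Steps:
$R{\left(V,E \right)} = 2 V$
$\left(-35997 - 35518\right) \left(R{\left(-110,\left(-2\right) \left(-4\right) - 2 \right)} + 26332\right) = \left(-35997 - 35518\right) \left(2 \left(-110\right) + 26332\right) = - 71515 \left(-220 + 26332\right) = \left(-71515\right) 26112 = -1867399680$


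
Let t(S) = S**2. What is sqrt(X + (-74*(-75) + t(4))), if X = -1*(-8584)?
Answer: 5*sqrt(566) ≈ 118.95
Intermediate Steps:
X = 8584
sqrt(X + (-74*(-75) + t(4))) = sqrt(8584 + (-74*(-75) + 4**2)) = sqrt(8584 + (5550 + 16)) = sqrt(8584 + 5566) = sqrt(14150) = 5*sqrt(566)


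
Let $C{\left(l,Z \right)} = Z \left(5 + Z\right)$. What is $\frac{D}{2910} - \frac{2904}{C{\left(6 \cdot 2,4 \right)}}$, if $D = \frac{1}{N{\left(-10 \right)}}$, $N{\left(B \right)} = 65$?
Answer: $- \frac{5086033}{63050} \approx -80.667$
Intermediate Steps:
$D = \frac{1}{65} \approx 0.015385$
$\frac{D}{2910} - \frac{2904}{C{\left(6 \cdot 2,4 \right)}} = \frac{1}{65 \cdot 2910} - \frac{2904}{4 \left(5 + 4\right)} = \frac{1}{65} \cdot \frac{1}{2910} - \frac{2904}{4 \cdot 9} = \frac{1}{189150} - \frac{2904}{36} = \frac{1}{189150} - \frac{242}{3} = - \frac{5086033}{63050}$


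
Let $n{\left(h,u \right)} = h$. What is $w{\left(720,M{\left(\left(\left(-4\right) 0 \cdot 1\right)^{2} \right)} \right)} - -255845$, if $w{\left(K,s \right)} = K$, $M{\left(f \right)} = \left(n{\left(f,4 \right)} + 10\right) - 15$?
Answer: $256565$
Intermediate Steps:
$M{\left(f \right)} = -5 + f$ ($M{\left(f \right)} = \left(f + 10\right) - 15 = \left(10 + f\right) - 15 = -5 + f$)
$w{\left(720,M{\left(\left(\left(-4\right) 0 \cdot 1\right)^{2} \right)} \right)} - -255845 = 720 - -255845 = 720 + 255845 = 256565$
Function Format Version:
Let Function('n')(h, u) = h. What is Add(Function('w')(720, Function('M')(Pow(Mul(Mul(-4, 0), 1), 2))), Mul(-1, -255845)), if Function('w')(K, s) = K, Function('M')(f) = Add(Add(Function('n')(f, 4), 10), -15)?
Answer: 256565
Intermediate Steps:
Function('M')(f) = Add(-5, f) (Function('M')(f) = Add(Add(f, 10), -15) = Add(Add(10, f), -15) = Add(-5, f))
Add(Function('w')(720, Function('M')(Pow(Mul(Mul(-4, 0), 1), 2))), Mul(-1, -255845)) = Add(720, Mul(-1, -255845)) = Add(720, 255845) = 256565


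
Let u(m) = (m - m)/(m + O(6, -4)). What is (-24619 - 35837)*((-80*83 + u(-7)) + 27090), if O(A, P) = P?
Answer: -1236325200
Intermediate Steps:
u(m) = 0 (u(m) = (m - m)/(m - 4) = 0/(-4 + m) = 0)
(-24619 - 35837)*((-80*83 + u(-7)) + 27090) = (-24619 - 35837)*((-80*83 + 0) + 27090) = -60456*((-6640 + 0) + 27090) = -60456*(-6640 + 27090) = -60456*20450 = -1236325200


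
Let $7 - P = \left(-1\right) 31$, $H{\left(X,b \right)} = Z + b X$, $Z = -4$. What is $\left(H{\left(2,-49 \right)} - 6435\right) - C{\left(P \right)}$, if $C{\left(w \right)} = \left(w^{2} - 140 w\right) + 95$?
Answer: $-2756$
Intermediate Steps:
$H{\left(X,b \right)} = -4 + X b$ ($H{\left(X,b \right)} = -4 + b X = -4 + X b$)
$P = 38$ ($P = 7 - \left(-1\right) 31 = 7 - -31 = 7 + 31 = 38$)
$C{\left(w \right)} = 95 + w^{2} - 140 w$
$\left(H{\left(2,-49 \right)} - 6435\right) - C{\left(P \right)} = \left(\left(-4 + 2 \left(-49\right)\right) - 6435\right) - \left(95 + 38^{2} - 5320\right) = \left(\left(-4 - 98\right) - 6435\right) - \left(95 + 1444 - 5320\right) = \left(-102 - 6435\right) - -3781 = -6537 + 3781 = -2756$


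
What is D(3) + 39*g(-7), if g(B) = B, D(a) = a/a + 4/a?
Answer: -812/3 ≈ -270.67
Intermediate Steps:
D(a) = 1 + 4/a
D(3) + 39*g(-7) = (4 + 3)/3 + 39*(-7) = (⅓)*7 - 273 = 7/3 - 273 = -812/3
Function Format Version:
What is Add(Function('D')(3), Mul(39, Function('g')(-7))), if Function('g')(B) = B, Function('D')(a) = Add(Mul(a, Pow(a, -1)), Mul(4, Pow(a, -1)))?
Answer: Rational(-812, 3) ≈ -270.67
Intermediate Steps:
Function('D')(a) = Add(1, Mul(4, Pow(a, -1)))
Add(Function('D')(3), Mul(39, Function('g')(-7))) = Add(Mul(Pow(3, -1), Add(4, 3)), Mul(39, -7)) = Add(Mul(Rational(1, 3), 7), -273) = Add(Rational(7, 3), -273) = Rational(-812, 3)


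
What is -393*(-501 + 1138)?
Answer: -250341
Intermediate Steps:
-393*(-501 + 1138) = -393*637 = -250341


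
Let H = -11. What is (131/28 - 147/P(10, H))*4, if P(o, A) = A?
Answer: 5557/77 ≈ 72.169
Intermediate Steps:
(131/28 - 147/P(10, H))*4 = (131/28 - 147/(-11))*4 = (131*(1/28) - 147*(-1/11))*4 = (131/28 + 147/11)*4 = (5557/308)*4 = 5557/77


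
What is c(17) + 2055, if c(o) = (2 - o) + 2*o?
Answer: 2074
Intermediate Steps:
c(o) = 2 + o
c(17) + 2055 = (2 + 17) + 2055 = 19 + 2055 = 2074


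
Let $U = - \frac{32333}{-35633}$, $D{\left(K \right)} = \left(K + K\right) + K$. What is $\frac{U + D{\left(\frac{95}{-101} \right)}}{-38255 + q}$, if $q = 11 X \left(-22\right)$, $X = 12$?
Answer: $\frac{6889772}{148128483347} \approx 4.6512 \cdot 10^{-5}$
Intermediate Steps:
$D{\left(K \right)} = 3 K$ ($D{\left(K \right)} = 2 K + K = 3 K$)
$U = \frac{32333}{35633}$ ($U = - \frac{32333 \left(-1\right)}{35633} = \left(-1\right) \left(- \frac{32333}{35633}\right) = \frac{32333}{35633} \approx 0.90739$)
$q = -2904$ ($q = 11 \cdot 12 \left(-22\right) = 132 \left(-22\right) = -2904$)
$\frac{U + D{\left(\frac{95}{-101} \right)}}{-38255 + q} = \frac{\frac{32333}{35633} + 3 \frac{95}{-101}}{-38255 - 2904} = \frac{\frac{32333}{35633} + 3 \cdot 95 \left(- \frac{1}{101}\right)}{-41159} = \left(\frac{32333}{35633} + 3 \left(- \frac{95}{101}\right)\right) \left(- \frac{1}{41159}\right) = \left(\frac{32333}{35633} - \frac{285}{101}\right) \left(- \frac{1}{41159}\right) = \left(- \frac{6889772}{3598933}\right) \left(- \frac{1}{41159}\right) = \frac{6889772}{148128483347}$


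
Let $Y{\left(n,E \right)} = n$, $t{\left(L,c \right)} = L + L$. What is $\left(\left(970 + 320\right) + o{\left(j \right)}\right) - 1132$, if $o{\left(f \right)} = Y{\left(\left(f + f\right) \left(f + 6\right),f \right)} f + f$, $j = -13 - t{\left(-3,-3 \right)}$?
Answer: $53$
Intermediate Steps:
$t{\left(L,c \right)} = 2 L$
$j = -7$ ($j = -13 - 2 \left(-3\right) = -13 - -6 = -13 + 6 = -7$)
$o{\left(f \right)} = f + 2 f^{2} \left(6 + f\right)$ ($o{\left(f \right)} = \left(f + f\right) \left(f + 6\right) f + f = 2 f \left(6 + f\right) f + f = 2 f^{2} \left(6 + f\right) + f = f + 2 f^{2} \left(6 + f\right)$)
$\left(\left(970 + 320\right) + o{\left(j \right)}\right) - 1132 = \left(\left(970 + 320\right) - 7 \left(1 + 2 \left(-7\right) \left(6 - 7\right)\right)\right) - 1132 = \left(1290 - 7 \left(1 + 2 \left(-7\right) \left(-1\right)\right)\right) - 1132 = \left(1290 - 7 \left(1 + 14\right)\right) - 1132 = \left(1290 - 105\right) - 1132 = 1185 - 1132 = 53$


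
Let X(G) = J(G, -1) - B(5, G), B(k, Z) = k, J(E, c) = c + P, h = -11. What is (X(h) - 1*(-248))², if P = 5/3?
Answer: 534361/9 ≈ 59373.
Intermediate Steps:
P = 5/3 (P = 5*(⅓) = 5/3 ≈ 1.6667)
J(E, c) = 5/3 + c (J(E, c) = c + 5/3 = 5/3 + c)
X(G) = -13/3 (X(G) = (5/3 - 1) - 1*5 = ⅔ - 5 = -13/3)
(X(h) - 1*(-248))² = (-13/3 - 1*(-248))² = (-13/3 + 248)² = (731/3)² = 534361/9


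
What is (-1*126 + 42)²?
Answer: 7056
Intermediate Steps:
(-1*126 + 42)² = (-126 + 42)² = (-84)² = 7056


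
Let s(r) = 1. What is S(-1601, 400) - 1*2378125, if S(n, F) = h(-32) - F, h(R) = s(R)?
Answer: -2378524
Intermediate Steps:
h(R) = 1
S(n, F) = 1 - F
S(-1601, 400) - 1*2378125 = (1 - 1*400) - 1*2378125 = (1 - 400) - 2378125 = -399 - 2378125 = -2378524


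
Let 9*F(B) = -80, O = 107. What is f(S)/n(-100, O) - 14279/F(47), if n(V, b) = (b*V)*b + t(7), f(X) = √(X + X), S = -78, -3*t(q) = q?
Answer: 128511/80 - 6*I*√39/3434707 ≈ 1606.4 - 1.0909e-5*I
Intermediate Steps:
F(B) = -80/9 (F(B) = (⅑)*(-80) = -80/9)
t(q) = -q/3
f(X) = √2*√X (f(X) = √(2*X) = √2*√X)
n(V, b) = -7/3 + V*b² (n(V, b) = (b*V)*b - ⅓*7 = (V*b)*b - 7/3 = V*b² - 7/3 = -7/3 + V*b²)
f(S)/n(-100, O) - 14279/F(47) = (√2*√(-78))/(-7/3 - 100*107²) - 14279/(-80/9) = (√2*(I*√78))/(-7/3 - 100*11449) - 14279*(-9/80) = (2*I*√39)/(-7/3 - 1144900) + 128511/80 = (2*I*√39)/(-3434707/3) + 128511/80 = (2*I*√39)*(-3/3434707) + 128511/80 = -6*I*√39/3434707 + 128511/80 = 128511/80 - 6*I*√39/3434707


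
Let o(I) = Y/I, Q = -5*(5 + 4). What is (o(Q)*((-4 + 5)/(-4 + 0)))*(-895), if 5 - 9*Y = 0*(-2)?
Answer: -895/324 ≈ -2.7623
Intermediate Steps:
Q = -45 (Q = -5*9 = -45)
Y = 5/9 (Y = 5/9 - 0*(-2) = 5/9 - 1/9*0 = 5/9 + 0 = 5/9 ≈ 0.55556)
o(I) = 5/(9*I)
(o(Q)*((-4 + 5)/(-4 + 0)))*(-895) = (((5/9)/(-45))*((-4 + 5)/(-4 + 0)))*(-895) = (((5/9)*(-1/45))*(1/(-4)))*(-895) = -(-1)/(81*4)*(-895) = -1/81*(-1/4)*(-895) = (1/324)*(-895) = -895/324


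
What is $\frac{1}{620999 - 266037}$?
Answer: $\frac{1}{354962} \approx 2.8172 \cdot 10^{-6}$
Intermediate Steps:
$\frac{1}{620999 - 266037} = \frac{1}{354962}$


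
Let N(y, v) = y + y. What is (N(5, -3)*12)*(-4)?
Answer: -480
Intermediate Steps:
N(y, v) = 2*y
(N(5, -3)*12)*(-4) = ((2*5)*12)*(-4) = (10*12)*(-4) = 120*(-4) = -480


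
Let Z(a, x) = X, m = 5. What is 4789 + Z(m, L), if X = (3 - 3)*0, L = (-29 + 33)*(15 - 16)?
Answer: 4789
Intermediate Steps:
L = -4 (L = 4*(-1) = -4)
X = 0 (X = 0*0 = 0)
Z(a, x) = 0
4789 + Z(m, L) = 4789 + 0 = 4789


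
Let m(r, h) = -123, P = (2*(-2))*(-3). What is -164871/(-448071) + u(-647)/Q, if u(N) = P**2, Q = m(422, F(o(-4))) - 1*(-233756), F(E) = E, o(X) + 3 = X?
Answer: 12861276189/34894723981 ≈ 0.36857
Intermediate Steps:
P = 12 (P = -4*(-3) = 12)
o(X) = -3 + X
Q = 233633 (Q = -123 - 1*(-233756) = -123 + 233756 = 233633)
u(N) = 144 (u(N) = 12**2 = 144)
-164871/(-448071) + u(-647)/Q = -164871/(-448071) + 144/233633 = -164871*(-1/448071) + 144*(1/233633) = 54957/149357 + 144/233633 = 12861276189/34894723981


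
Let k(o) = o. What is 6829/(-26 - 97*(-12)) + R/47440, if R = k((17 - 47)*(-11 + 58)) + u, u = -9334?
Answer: 9741909/1687085 ≈ 5.7744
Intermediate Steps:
R = -10744 (R = (17 - 47)*(-11 + 58) - 9334 = -30*47 - 9334 = -1410 - 9334 = -10744)
6829/(-26 - 97*(-12)) + R/47440 = 6829/(-26 - 97*(-12)) - 10744/47440 = 6829/(-26 + 1164) - 10744*1/47440 = 6829/1138 - 1343/5930 = 9741909/1687085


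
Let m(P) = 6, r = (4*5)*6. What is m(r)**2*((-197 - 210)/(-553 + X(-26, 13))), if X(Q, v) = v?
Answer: 407/15 ≈ 27.133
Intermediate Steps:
r = 120 (r = 20*6 = 120)
m(r)**2*((-197 - 210)/(-553 + X(-26, 13))) = 6**2*((-197 - 210)/(-553 + 13)) = 36*(-407/(-540)) = 36*(-407*(-1/540)) = 36*(407/540) = 407/15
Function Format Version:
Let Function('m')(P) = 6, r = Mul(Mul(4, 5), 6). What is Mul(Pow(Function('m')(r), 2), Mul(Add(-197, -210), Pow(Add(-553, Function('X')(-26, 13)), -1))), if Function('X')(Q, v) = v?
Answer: Rational(407, 15) ≈ 27.133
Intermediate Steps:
r = 120 (r = Mul(20, 6) = 120)
Mul(Pow(Function('m')(r), 2), Mul(Add(-197, -210), Pow(Add(-553, Function('X')(-26, 13)), -1))) = Mul(Pow(6, 2), Mul(Add(-197, -210), Pow(Add(-553, 13), -1))) = Mul(36, Mul(-407, Pow(-540, -1))) = Mul(36, Mul(-407, Rational(-1, 540))) = Mul(36, Rational(407, 540)) = Rational(407, 15)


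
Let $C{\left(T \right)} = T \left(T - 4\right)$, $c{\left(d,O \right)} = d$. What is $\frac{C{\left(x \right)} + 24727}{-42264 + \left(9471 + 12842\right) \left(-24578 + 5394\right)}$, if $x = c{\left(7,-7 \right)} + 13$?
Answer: $- \frac{25047}{428094856} \approx -5.8508 \cdot 10^{-5}$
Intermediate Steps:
$x = 20$ ($x = 7 + 13 = 20$)
$C{\left(T \right)} = T \left(-4 + T\right)$
$\frac{C{\left(x \right)} + 24727}{-42264 + \left(9471 + 12842\right) \left(-24578 + 5394\right)} = \frac{20 \left(-4 + 20\right) + 24727}{-42264 + \left(9471 + 12842\right) \left(-24578 + 5394\right)} = \frac{20 \cdot 16 + 24727}{-42264 + 22313 \left(-19184\right)} = \frac{320 + 24727}{-42264 - 428052592} = \frac{25047}{-428094856} = 25047 \left(- \frac{1}{428094856}\right) = - \frac{25047}{428094856}$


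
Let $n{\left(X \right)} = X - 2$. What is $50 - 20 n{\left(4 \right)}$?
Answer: $10$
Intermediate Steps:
$n{\left(X \right)} = -2 + X$
$50 - 20 n{\left(4 \right)} = 50 - 20 \left(-2 + 4\right) = 50 - 40 = 10$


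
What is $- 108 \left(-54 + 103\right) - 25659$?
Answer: $-30951$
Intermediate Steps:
$- 108 \left(-54 + 103\right) - 25659 = \left(-108\right) 49 - 25659 = -5292 - 25659 = -30951$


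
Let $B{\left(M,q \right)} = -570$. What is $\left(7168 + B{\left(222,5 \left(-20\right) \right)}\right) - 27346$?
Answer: $-20748$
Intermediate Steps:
$\left(7168 + B{\left(222,5 \left(-20\right) \right)}\right) - 27346 = \left(7168 - 570\right) - 27346 = 6598 - 27346 = -20748$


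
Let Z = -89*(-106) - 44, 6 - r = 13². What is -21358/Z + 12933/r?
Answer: -62461112/765285 ≈ -81.618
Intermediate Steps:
r = -163 (r = 6 - 1*13² = 6 - 1*169 = 6 - 169 = -163)
Z = 9390 (Z = 9434 - 44 = 9390)
-21358/Z + 12933/r = -21358/9390 + 12933/(-163) = -21358*1/9390 + 12933*(-1/163) = -10679/4695 - 12933/163 = -62461112/765285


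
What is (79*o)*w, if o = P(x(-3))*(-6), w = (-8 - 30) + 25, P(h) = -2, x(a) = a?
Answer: -12324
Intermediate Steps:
w = -13 (w = -38 + 25 = -13)
o = 12 (o = -2*(-6) = 12)
(79*o)*w = (79*12)*(-13) = 948*(-13) = -12324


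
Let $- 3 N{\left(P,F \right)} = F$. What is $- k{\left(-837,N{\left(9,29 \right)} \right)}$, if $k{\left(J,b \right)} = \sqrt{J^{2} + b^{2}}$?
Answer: $- \frac{\sqrt{6305962}}{3} \approx -837.06$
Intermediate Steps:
$N{\left(P,F \right)} = - \frac{F}{3}$
$- k{\left(-837,N{\left(9,29 \right)} \right)} = - \sqrt{\left(-837\right)^{2} + \left(\left(- \frac{1}{3}\right) 29\right)^{2}} = - \sqrt{700569 + \left(- \frac{29}{3}\right)^{2}} = - \sqrt{700569 + \frac{841}{9}} = - \sqrt{\frac{6305962}{9}} = - \frac{\sqrt{6305962}}{3}$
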